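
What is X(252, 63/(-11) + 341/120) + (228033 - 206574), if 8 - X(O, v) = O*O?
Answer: -42037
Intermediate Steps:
X(O, v) = 8 - O² (X(O, v) = 8 - O*O = 8 - O²)
X(252, 63/(-11) + 341/120) + (228033 - 206574) = (8 - 1*252²) + (228033 - 206574) = (8 - 1*63504) + 21459 = (8 - 63504) + 21459 = -63496 + 21459 = -42037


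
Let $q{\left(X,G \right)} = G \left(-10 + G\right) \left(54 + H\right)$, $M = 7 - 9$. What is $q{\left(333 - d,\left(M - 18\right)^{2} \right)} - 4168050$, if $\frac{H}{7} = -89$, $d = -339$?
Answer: $-92932050$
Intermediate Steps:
$H = -623$ ($H = 7 \left(-89\right) = -623$)
$M = -2$
$q{\left(X,G \right)} = G \left(5690 - 569 G\right)$ ($q{\left(X,G \right)} = G \left(-10 + G\right) \left(54 - 623\right) = G \left(-10 + G\right) \left(-569\right) = G \left(5690 - 569 G\right)$)
$q{\left(333 - d,\left(M - 18\right)^{2} \right)} - 4168050 = 569 \left(-2 - 18\right)^{2} \left(10 - \left(-2 - 18\right)^{2}\right) - 4168050 = 569 \left(-20\right)^{2} \left(10 - \left(-20\right)^{2}\right) - 4168050 = 569 \cdot 400 \left(10 - 400\right) - 4168050 = 569 \cdot 400 \left(-390\right) - 4168050 = -88764000 - 4168050 = -92932050$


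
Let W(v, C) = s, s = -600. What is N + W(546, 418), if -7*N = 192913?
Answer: -28159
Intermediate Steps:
W(v, C) = -600
N = -27559 (N = -⅐*192913 = -27559)
N + W(546, 418) = -27559 - 600 = -28159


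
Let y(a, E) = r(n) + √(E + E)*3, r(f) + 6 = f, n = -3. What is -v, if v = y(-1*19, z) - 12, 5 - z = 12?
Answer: 21 - 3*I*√14 ≈ 21.0 - 11.225*I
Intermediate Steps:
r(f) = -6 + f
z = -7 (z = 5 - 1*12 = 5 - 12 = -7)
y(a, E) = -9 + 3*√2*√E (y(a, E) = (-6 - 3) + √(E + E)*3 = -9 + √(2*E)*3 = -9 + (√2*√E)*3 = -9 + 3*√2*√E)
v = -21 + 3*I*√14 (v = (-9 + 3*√2*√(-7)) - 12 = (-9 + 3*√2*(I*√7)) - 12 = (-9 + 3*I*√14) - 12 = -21 + 3*I*√14 ≈ -21.0 + 11.225*I)
-v = -(-21 + 3*I*√14) = 21 - 3*I*√14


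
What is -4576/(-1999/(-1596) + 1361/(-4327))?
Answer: -31601361792/6477517 ≈ -4878.6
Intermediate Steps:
-4576/(-1999/(-1596) + 1361/(-4327)) = -4576/(-1999*(-1/1596) + 1361*(-1/4327)) = -4576/(1999/1596 - 1361/4327) = -4576/6477517/6905892 = -4576*6905892/6477517 = -31601361792/6477517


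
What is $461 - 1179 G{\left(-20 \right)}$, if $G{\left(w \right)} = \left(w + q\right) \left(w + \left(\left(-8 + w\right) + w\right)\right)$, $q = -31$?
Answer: $-4088311$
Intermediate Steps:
$G{\left(w \right)} = \left(-31 + w\right) \left(-8 + 3 w\right)$ ($G{\left(w \right)} = \left(w - 31\right) \left(w + \left(\left(-8 + w\right) + w\right)\right) = \left(-31 + w\right) \left(w + \left(-8 + 2 w\right)\right) = \left(-31 + w\right) \left(-8 + 3 w\right)$)
$461 - 1179 G{\left(-20 \right)} = 461 - 1179 \left(248 - -2020 + 3 \left(-20\right)^{2}\right) = 461 - 1179 \left(248 + 2020 + 3 \cdot 400\right) = 461 - 1179 \left(248 + 2020 + 1200\right) = 461 - 4088772 = -4088311$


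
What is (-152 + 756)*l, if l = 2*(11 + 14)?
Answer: 30200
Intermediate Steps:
l = 50 (l = 2*25 = 50)
(-152 + 756)*l = (-152 + 756)*50 = 604*50 = 30200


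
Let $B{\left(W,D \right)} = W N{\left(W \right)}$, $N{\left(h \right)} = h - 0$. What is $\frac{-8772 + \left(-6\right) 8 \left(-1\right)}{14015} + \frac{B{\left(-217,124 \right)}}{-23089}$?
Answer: $- \frac{861380771}{323592335} \approx -2.6619$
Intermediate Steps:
$N{\left(h \right)} = h$ ($N{\left(h \right)} = h + 0 = h$)
$B{\left(W,D \right)} = W^{2}$ ($B{\left(W,D \right)} = W W = W^{2}$)
$\frac{-8772 + \left(-6\right) 8 \left(-1\right)}{14015} + \frac{B{\left(-217,124 \right)}}{-23089} = \frac{-8772 + \left(-6\right) 8 \left(-1\right)}{14015} + \frac{\left(-217\right)^{2}}{-23089} = \left(-8772 - -48\right) \frac{1}{14015} + 47089 \left(- \frac{1}{23089}\right) = \left(-8772 + 48\right) \frac{1}{14015} - \frac{47089}{23089} = \left(-8724\right) \frac{1}{14015} - \frac{47089}{23089} = - \frac{8724}{14015} - \frac{47089}{23089} = - \frac{861380771}{323592335}$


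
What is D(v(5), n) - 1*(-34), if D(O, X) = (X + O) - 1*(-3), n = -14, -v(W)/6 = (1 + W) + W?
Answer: -43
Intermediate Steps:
v(W) = -6 - 12*W (v(W) = -6*((1 + W) + W) = -6*(1 + 2*W) = -6 - 12*W)
D(O, X) = 3 + O + X (D(O, X) = (O + X) + 3 = 3 + O + X)
D(v(5), n) - 1*(-34) = (3 + (-6 - 12*5) - 14) - 1*(-34) = (3 + (-6 - 60) - 14) + 34 = (3 - 66 - 14) + 34 = -77 + 34 = -43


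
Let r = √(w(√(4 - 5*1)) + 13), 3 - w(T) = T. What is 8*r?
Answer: 8*√(16 - I) ≈ 32.016 - 0.99951*I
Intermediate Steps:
w(T) = 3 - T
r = √(16 - I) (r = √((3 - √(4 - 5*1)) + 13) = √((3 - √(4 - 5)) + 13) = √((3 - √(-1)) + 13) = √((3 - I) + 13) = √(16 - I) ≈ 4.002 - 0.1249*I)
8*r = 8*√(16 - I)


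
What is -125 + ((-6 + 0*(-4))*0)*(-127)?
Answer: -125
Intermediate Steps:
-125 + ((-6 + 0*(-4))*0)*(-127) = -125 + ((-6 + 0)*0)*(-127) = -125 - 6*0*(-127) = -125 + 0*(-127) = -125 + 0 = -125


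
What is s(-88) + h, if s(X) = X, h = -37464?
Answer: -37552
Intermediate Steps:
s(-88) + h = -88 - 37464 = -37552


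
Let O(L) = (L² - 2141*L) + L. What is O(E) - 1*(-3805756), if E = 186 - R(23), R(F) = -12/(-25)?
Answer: 2151975544/625 ≈ 3.4432e+6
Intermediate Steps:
R(F) = 12/25 (R(F) = -12*(-1/25) = 12/25)
E = 4638/25 (E = 186 - 1*12/25 = 186 - 12/25 = 4638/25 ≈ 185.52)
O(L) = L² - 2140*L
O(E) - 1*(-3805756) = 4638*(-2140 + 4638/25)/25 - 1*(-3805756) = (4638/25)*(-48862/25) + 3805756 = -226621956/625 + 3805756 = 2151975544/625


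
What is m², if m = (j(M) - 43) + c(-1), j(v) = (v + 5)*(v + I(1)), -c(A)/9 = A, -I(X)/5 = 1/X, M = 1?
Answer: 3364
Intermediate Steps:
I(X) = -5/X
c(A) = -9*A
j(v) = (-5 + v)*(5 + v) (j(v) = (v + 5)*(v - 5/1) = (5 + v)*(v - 5*1) = (5 + v)*(v - 5) = (5 + v)*(-5 + v) = (-5 + v)*(5 + v))
m = -58 (m = ((-25 + 1²) - 43) - 9*(-1) = ((-25 + 1) - 43) + 9 = (-24 - 43) + 9 = -67 + 9 = -58)
m² = (-58)² = 3364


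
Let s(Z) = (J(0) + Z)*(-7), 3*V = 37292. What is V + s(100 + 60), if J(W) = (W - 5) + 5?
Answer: 33932/3 ≈ 11311.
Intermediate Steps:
J(W) = W (J(W) = (-5 + W) + 5 = W)
V = 37292/3 (V = (⅓)*37292 = 37292/3 ≈ 12431.)
s(Z) = -7*Z (s(Z) = (0 + Z)*(-7) = Z*(-7) = -7*Z)
V + s(100 + 60) = 37292/3 - 7*(100 + 60) = 37292/3 - 7*160 = 37292/3 - 1120 = 33932/3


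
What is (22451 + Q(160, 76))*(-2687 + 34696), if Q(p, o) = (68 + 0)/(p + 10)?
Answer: 3593234313/5 ≈ 7.1865e+8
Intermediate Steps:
Q(p, o) = 68/(10 + p)
(22451 + Q(160, 76))*(-2687 + 34696) = (22451 + 68/(10 + 160))*(-2687 + 34696) = (22451 + 68/170)*32009 = (22451 + 68*(1/170))*32009 = (22451 + ⅖)*32009 = (112257/5)*32009 = 3593234313/5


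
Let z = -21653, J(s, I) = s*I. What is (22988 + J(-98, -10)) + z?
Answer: 2315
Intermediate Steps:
J(s, I) = I*s
(22988 + J(-98, -10)) + z = (22988 - 10*(-98)) - 21653 = (22988 + 980) - 21653 = 23968 - 21653 = 2315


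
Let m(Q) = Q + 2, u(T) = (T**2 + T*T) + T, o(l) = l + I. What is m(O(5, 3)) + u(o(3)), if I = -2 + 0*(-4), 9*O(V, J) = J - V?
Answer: 43/9 ≈ 4.7778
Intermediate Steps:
O(V, J) = -V/9 + J/9 (O(V, J) = (J - V)/9 = -V/9 + J/9)
I = -2 (I = -2 + 0 = -2)
o(l) = -2 + l (o(l) = l - 2 = -2 + l)
u(T) = T + 2*T**2 (u(T) = (T**2 + T**2) + T = 2*T**2 + T = T + 2*T**2)
m(Q) = 2 + Q
m(O(5, 3)) + u(o(3)) = (2 + (-1/9*5 + (1/9)*3)) + (-2 + 3)*(1 + 2*(-2 + 3)) = (2 + (-5/9 + 1/3)) + 1*(1 + 2*1) = (2 - 2/9) + 1*(1 + 2) = 16/9 + 1*3 = 16/9 + 3 = 43/9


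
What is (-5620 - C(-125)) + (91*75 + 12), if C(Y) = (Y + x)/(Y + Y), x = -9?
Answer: 152058/125 ≈ 1216.5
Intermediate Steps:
C(Y) = (-9 + Y)/(2*Y) (C(Y) = (Y - 9)/(Y + Y) = (-9 + Y)/((2*Y)) = (-9 + Y)*(1/(2*Y)) = (-9 + Y)/(2*Y))
(-5620 - C(-125)) + (91*75 + 12) = (-5620 - (-9 - 125)/(2*(-125))) + (91*75 + 12) = (-5620 - (-1)*(-134)/(2*125)) + (6825 + 12) = (-5620 - 1*67/125) + 6837 = (-5620 - 67/125) + 6837 = -702567/125 + 6837 = 152058/125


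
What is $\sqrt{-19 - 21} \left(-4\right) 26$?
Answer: $- 208 i \sqrt{10} \approx - 657.75 i$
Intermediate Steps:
$\sqrt{-19 - 21} \left(-4\right) 26 = \sqrt{-40} \left(-4\right) 26 = 2 i \sqrt{10} \left(-4\right) 26 = - 8 i \sqrt{10} \cdot 26 = - 208 i \sqrt{10}$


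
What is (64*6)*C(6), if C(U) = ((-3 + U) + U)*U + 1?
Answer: 21120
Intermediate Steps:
C(U) = 1 + U*(-3 + 2*U) (C(U) = (-3 + 2*U)*U + 1 = U*(-3 + 2*U) + 1 = 1 + U*(-3 + 2*U))
(64*6)*C(6) = (64*6)*(1 - 3*6 + 2*6²) = 384*(1 - 18 + 2*36) = 384*(1 - 18 + 72) = 384*55 = 21120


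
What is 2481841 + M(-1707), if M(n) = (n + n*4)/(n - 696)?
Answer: 1987957486/801 ≈ 2.4818e+6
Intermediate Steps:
M(n) = 5*n/(-696 + n) (M(n) = (n + 4*n)/(-696 + n) = (5*n)/(-696 + n) = 5*n/(-696 + n))
2481841 + M(-1707) = 2481841 + 5*(-1707)/(-696 - 1707) = 2481841 + 5*(-1707)/(-2403) = 2481841 + 5*(-1707)*(-1/2403) = 2481841 + 2845/801 = 1987957486/801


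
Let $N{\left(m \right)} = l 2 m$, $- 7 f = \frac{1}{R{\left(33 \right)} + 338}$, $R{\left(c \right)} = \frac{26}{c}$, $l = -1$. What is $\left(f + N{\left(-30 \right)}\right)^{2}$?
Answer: $\frac{22048349451489}{6124627600} \approx 3599.9$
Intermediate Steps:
$f = - \frac{33}{78260}$ ($f = - \frac{1}{7 \left(\frac{26}{33} + 338\right)} = - \frac{1}{7 \cdot \frac{11180}{33}} = \left(- \frac{1}{7}\right) \frac{33}{11180} = - \frac{33}{78260} \approx -0.00042167$)
$N{\left(m \right)} = - 2 m$ ($N{\left(m \right)} = \left(-1\right) 2 m = - 2 m$)
$\left(f + N{\left(-30 \right)}\right)^{2} = \left(- \frac{33}{78260} - -60\right)^{2} = \left(- \frac{33}{78260} + 60\right)^{2} = \left(\frac{4695567}{78260}\right)^{2} = \frac{22048349451489}{6124627600}$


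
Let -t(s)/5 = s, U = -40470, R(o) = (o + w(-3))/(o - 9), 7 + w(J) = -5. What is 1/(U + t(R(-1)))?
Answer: -2/80953 ≈ -2.4706e-5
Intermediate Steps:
w(J) = -12 (w(J) = -7 - 5 = -12)
R(o) = (-12 + o)/(-9 + o) (R(o) = (o - 12)/(o - 9) = (-12 + o)/(-9 + o))
t(s) = -5*s
1/(U + t(R(-1))) = 1/(-40470 - 5*(-12 - 1)/(-9 - 1)) = 1/(-40470 - 5*(-13)/(-10)) = 1/(-40470 - (-1)*(-13)/2) = 1/(-40470 - 5*13/10) = 1/(-40470 - 13/2) = 1/(-80953/2) = -2/80953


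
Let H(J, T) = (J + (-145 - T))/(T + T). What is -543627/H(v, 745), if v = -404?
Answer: 405002115/647 ≈ 6.2597e+5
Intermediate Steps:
H(J, T) = (-145 + J - T)/(2*T) (H(J, T) = (-145 + J - T)/((2*T)) = (-145 + J - T)*(1/(2*T)) = (-145 + J - T)/(2*T))
-543627/H(v, 745) = -543627*1490/(-145 - 404 - 1*745) = -543627*1490/(-145 - 404 - 745) = -543627/((½)*(1/745)*(-1294)) = -543627/(-647/745) = -543627*(-745/647) = 405002115/647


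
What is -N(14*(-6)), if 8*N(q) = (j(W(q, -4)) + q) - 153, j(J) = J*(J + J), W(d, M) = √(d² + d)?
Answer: -13707/8 ≈ -1713.4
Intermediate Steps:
W(d, M) = √(d + d²)
j(J) = 2*J² (j(J) = J*(2*J) = 2*J²)
N(q) = -153/8 + q/8 + q*(1 + q)/4 (N(q) = ((2*(√(q*(1 + q)))² + q) - 153)/8 = ((2*(q*(1 + q)) + q) - 153)/8 = ((2*q*(1 + q) + q) - 153)/8 = ((q + 2*q*(1 + q)) - 153)/8 = (-153 + q + 2*q*(1 + q))/8 = -153/8 + q/8 + q*(1 + q)/4)
-N(14*(-6)) = -(-153/8 + (14*(-6))/8 + (14*(-6))*(1 + 14*(-6))/4) = -(-153/8 + (⅛)*(-84) + (¼)*(-84)*(1 - 84)) = -(-153/8 - 21/2 + (¼)*(-84)*(-83)) = -(-153/8 - 21/2 + 1743) = -1*13707/8 = -13707/8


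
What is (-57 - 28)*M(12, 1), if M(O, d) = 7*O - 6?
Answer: -6630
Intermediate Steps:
M(O, d) = -6 + 7*O
(-57 - 28)*M(12, 1) = (-57 - 28)*(-6 + 7*12) = -85*(-6 + 84) = -85*78 = -6630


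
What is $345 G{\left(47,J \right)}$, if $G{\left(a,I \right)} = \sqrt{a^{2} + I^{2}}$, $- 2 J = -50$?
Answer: $345 \sqrt{2834} \approx 18366.0$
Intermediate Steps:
$J = 25$ ($J = \left(- \frac{1}{2}\right) \left(-50\right) = 25$)
$G{\left(a,I \right)} = \sqrt{I^{2} + a^{2}}$
$345 G{\left(47,J \right)} = 345 \sqrt{25^{2} + 47^{2}} = 345 \sqrt{625 + 2209} = 345 \sqrt{2834}$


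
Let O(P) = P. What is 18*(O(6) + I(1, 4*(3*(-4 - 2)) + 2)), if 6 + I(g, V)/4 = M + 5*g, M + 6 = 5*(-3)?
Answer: -1476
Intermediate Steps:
M = -21 (M = -6 + 5*(-3) = -6 - 15 = -21)
I(g, V) = -108 + 20*g (I(g, V) = -24 + 4*(-21 + 5*g) = -24 + (-84 + 20*g) = -108 + 20*g)
18*(O(6) + I(1, 4*(3*(-4 - 2)) + 2)) = 18*(6 + (-108 + 20*1)) = 18*(6 + (-108 + 20)) = 18*(6 - 88) = 18*(-82) = -1476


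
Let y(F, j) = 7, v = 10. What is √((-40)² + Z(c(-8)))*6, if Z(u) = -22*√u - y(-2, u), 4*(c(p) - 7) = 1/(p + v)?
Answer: 3*√(6372 - 22*√114) ≈ 235.02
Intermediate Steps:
c(p) = 7 + 1/(4*(10 + p)) (c(p) = 7 + 1/(4*(p + 10)) = 7 + 1/(4*(10 + p)))
Z(u) = -7 - 22*√u (Z(u) = -22*√u - 1*7 = -22*√u - 7 = -7 - 22*√u)
√((-40)² + Z(c(-8)))*6 = √((-40)² + (-7 - 22*√(281 + 28*(-8))/(2*√(10 - 8))))*6 = √(1600 + (-7 - 22*√2*√(281 - 224)/4))*6 = √(1600 + (-7 - 22*√114/4))*6 = √(1600 + (-7 - 11*√114/2))*6 = √(1593 - 11*√114/2)*6 = 6*√(1593 - 11*√114/2)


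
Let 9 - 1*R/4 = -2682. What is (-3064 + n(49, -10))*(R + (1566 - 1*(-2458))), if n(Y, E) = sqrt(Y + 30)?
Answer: -45310432 + 14788*sqrt(79) ≈ -4.5179e+7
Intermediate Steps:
R = 10764 (R = 36 - 4*(-2682) = 36 + 10728 = 10764)
n(Y, E) = sqrt(30 + Y)
(-3064 + n(49, -10))*(R + (1566 - 1*(-2458))) = (-3064 + sqrt(30 + 49))*(10764 + (1566 - 1*(-2458))) = (-3064 + sqrt(79))*(10764 + (1566 + 2458)) = (-3064 + sqrt(79))*(10764 + 4024) = (-3064 + sqrt(79))*14788 = -45310432 + 14788*sqrt(79)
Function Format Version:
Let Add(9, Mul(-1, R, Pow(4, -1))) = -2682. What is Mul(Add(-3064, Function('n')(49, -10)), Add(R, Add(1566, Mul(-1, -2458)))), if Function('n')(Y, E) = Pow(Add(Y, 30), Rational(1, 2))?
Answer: Add(-45310432, Mul(14788, Pow(79, Rational(1, 2)))) ≈ -4.5179e+7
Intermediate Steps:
R = 10764 (R = Add(36, Mul(-4, -2682)) = Add(36, 10728) = 10764)
Function('n')(Y, E) = Pow(Add(30, Y), Rational(1, 2))
Mul(Add(-3064, Function('n')(49, -10)), Add(R, Add(1566, Mul(-1, -2458)))) = Mul(Add(-3064, Pow(Add(30, 49), Rational(1, 2))), Add(10764, Add(1566, Mul(-1, -2458)))) = Mul(Add(-3064, Pow(79, Rational(1, 2))), Add(10764, Add(1566, 2458))) = Mul(Add(-3064, Pow(79, Rational(1, 2))), Add(10764, 4024)) = Mul(Add(-3064, Pow(79, Rational(1, 2))), 14788) = Add(-45310432, Mul(14788, Pow(79, Rational(1, 2))))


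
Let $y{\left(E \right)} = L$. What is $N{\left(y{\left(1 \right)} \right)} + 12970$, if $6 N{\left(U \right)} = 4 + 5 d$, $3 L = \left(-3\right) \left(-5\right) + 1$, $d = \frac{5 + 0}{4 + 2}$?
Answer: $\frac{466969}{36} \approx 12971.0$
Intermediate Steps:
$d = \frac{5}{6} \approx 0.83333$
$L = \frac{16}{3}$ ($L = \frac{\left(-3\right) \left(-5\right) + 1}{3} = \frac{15 + 1}{3} = \frac{1}{3} \cdot 16 = \frac{16}{3} \approx 5.3333$)
$y{\left(E \right)} = \frac{16}{3}$
$N{\left(U \right)} = \frac{49}{36}$ ($N{\left(U \right)} = \frac{4 + 5 \cdot \frac{5}{6}}{6} = \frac{4 + \frac{25}{6}}{6} = \frac{1}{6} \cdot \frac{49}{6} = \frac{49}{36}$)
$N{\left(y{\left(1 \right)} \right)} + 12970 = \frac{49}{36} + 12970 = \frac{466969}{36}$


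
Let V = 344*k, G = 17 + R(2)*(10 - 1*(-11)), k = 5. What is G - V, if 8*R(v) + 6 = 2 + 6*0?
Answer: -3427/2 ≈ -1713.5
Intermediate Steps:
R(v) = -1/2 (R(v) = -3/4 + (2 + 6*0)/8 = -3/4 + (2 + 0)/8 = -3/4 + (1/8)*2 = -3/4 + 1/4 = -1/2)
G = 13/2 (G = 17 - (10 - 1*(-11))/2 = 17 - (10 + 11)/2 = 17 - 1/2*21 = 17 - 21/2 = 13/2 ≈ 6.5000)
V = 1720 (V = 344*5 = 1720)
G - V = 13/2 - 1*1720 = 13/2 - 1720 = -3427/2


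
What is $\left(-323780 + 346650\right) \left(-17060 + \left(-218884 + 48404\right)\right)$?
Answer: $-4289039800$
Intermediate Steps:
$\left(-323780 + 346650\right) \left(-17060 + \left(-218884 + 48404\right)\right) = 22870 \left(-17060 - 170480\right) = 22870 \left(-187540\right) = -4289039800$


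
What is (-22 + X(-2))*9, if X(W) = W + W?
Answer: -234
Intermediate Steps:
X(W) = 2*W
(-22 + X(-2))*9 = (-22 + 2*(-2))*9 = (-22 - 4)*9 = -26*9 = -234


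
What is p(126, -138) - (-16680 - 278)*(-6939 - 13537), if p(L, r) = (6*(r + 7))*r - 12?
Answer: -347123552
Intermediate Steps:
p(L, r) = -12 + r*(42 + 6*r) (p(L, r) = (6*(7 + r))*r - 12 = (42 + 6*r)*r - 12 = r*(42 + 6*r) - 12 = -12 + r*(42 + 6*r))
p(126, -138) - (-16680 - 278)*(-6939 - 13537) = (-12 + 6*(-138)² + 42*(-138)) - (-16680 - 278)*(-6939 - 13537) = (-12 + 6*19044 - 5796) - (-16958)*(-20476) = (-12 + 114264 - 5796) - 1*347232008 = 108456 - 347232008 = -347123552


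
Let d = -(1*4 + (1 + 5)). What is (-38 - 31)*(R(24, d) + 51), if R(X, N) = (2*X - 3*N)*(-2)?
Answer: 7245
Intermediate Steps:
d = -10 (d = -(4 + 6) = -1*10 = -10)
R(X, N) = -4*X + 6*N (R(X, N) = (-3*N + 2*X)*(-2) = -4*X + 6*N)
(-38 - 31)*(R(24, d) + 51) = (-38 - 31)*((-4*24 + 6*(-10)) + 51) = -69*((-96 - 60) + 51) = -69*(-156 + 51) = -69*(-105) = 7245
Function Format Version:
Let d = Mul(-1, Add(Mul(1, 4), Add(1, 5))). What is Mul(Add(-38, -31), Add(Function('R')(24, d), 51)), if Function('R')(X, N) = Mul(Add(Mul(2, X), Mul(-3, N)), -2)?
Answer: 7245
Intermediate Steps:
d = -10 (d = Mul(-1, Add(4, 6)) = Mul(-1, 10) = -10)
Function('R')(X, N) = Add(Mul(-4, X), Mul(6, N)) (Function('R')(X, N) = Mul(Add(Mul(-3, N), Mul(2, X)), -2) = Add(Mul(-4, X), Mul(6, N)))
Mul(Add(-38, -31), Add(Function('R')(24, d), 51)) = Mul(Add(-38, -31), Add(Add(Mul(-4, 24), Mul(6, -10)), 51)) = Mul(-69, Add(Add(-96, -60), 51)) = Mul(-69, Add(-156, 51)) = Mul(-69, -105) = 7245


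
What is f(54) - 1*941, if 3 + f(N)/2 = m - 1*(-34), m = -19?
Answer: -917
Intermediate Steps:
f(N) = 24 (f(N) = -6 + 2*(-19 - 1*(-34)) = -6 + 2*(-19 + 34) = -6 + 2*15 = -6 + 30 = 24)
f(54) - 1*941 = 24 - 1*941 = 24 - 941 = -917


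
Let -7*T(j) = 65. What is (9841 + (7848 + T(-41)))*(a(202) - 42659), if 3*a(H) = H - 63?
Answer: -15820975204/21 ≈ -7.5338e+8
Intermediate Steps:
a(H) = -21 + H/3 (a(H) = (H - 63)/3 = (-63 + H)/3 = -21 + H/3)
T(j) = -65/7 (T(j) = -⅐*65 = -65/7)
(9841 + (7848 + T(-41)))*(a(202) - 42659) = (9841 + (7848 - 65/7))*((-21 + (⅓)*202) - 42659) = (9841 + 54871/7)*((-21 + 202/3) - 42659) = 123758*(139/3 - 42659)/7 = (123758/7)*(-127838/3) = -15820975204/21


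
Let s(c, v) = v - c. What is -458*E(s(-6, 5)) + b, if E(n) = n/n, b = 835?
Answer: 377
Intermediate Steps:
E(n) = 1
-458*E(s(-6, 5)) + b = -458*1 + 835 = -458 + 835 = 377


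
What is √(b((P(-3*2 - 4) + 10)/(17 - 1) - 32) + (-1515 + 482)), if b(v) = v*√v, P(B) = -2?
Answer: √(-4132 - 189*I*√14)/2 ≈ 2.7404 - 32.257*I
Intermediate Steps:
b(v) = v^(3/2)
√(b((P(-3*2 - 4) + 10)/(17 - 1) - 32) + (-1515 + 482)) = √(((-2 + 10)/(17 - 1) - 32)^(3/2) + (-1515 + 482)) = √((8/16 - 32)^(3/2) - 1033) = √((8*(1/16) - 32)^(3/2) - 1033) = √((½ - 32)^(3/2) - 1033) = √((-63/2)^(3/2) - 1033) = √(-189*I*√14/4 - 1033) = √(-1033 - 189*I*√14/4)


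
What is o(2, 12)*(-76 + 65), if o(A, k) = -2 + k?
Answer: -110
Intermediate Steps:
o(2, 12)*(-76 + 65) = (-2 + 12)*(-76 + 65) = 10*(-11) = -110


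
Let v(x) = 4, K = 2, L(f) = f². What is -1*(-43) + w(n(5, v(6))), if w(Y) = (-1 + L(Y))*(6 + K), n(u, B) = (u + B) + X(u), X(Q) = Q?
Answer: 1603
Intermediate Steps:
n(u, B) = B + 2*u (n(u, B) = (u + B) + u = (B + u) + u = B + 2*u)
w(Y) = -8 + 8*Y² (w(Y) = (-1 + Y²)*(6 + 2) = (-1 + Y²)*8 = -8 + 8*Y²)
-1*(-43) + w(n(5, v(6))) = -1*(-43) + (-8 + 8*(4 + 2*5)²) = 43 + (-8 + 8*(4 + 10)²) = 43 + (-8 + 8*14²) = 43 + (-8 + 8*196) = 43 + (-8 + 1568) = 43 + 1560 = 1603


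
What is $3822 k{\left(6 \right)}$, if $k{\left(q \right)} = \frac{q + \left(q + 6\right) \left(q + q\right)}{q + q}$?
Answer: $47775$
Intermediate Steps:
$k{\left(q \right)} = \frac{q + 2 q \left(6 + q\right)}{2 q}$ ($k{\left(q \right)} = \frac{q + \left(6 + q\right) 2 q}{2 q} = \left(q + 2 q \left(6 + q\right)\right) \frac{1}{2 q} = \frac{q + 2 q \left(6 + q\right)}{2 q}$)
$3822 k{\left(6 \right)} = 3822 \left(\frac{13}{2} + 6\right) = 3822 \cdot \frac{25}{2} = 47775$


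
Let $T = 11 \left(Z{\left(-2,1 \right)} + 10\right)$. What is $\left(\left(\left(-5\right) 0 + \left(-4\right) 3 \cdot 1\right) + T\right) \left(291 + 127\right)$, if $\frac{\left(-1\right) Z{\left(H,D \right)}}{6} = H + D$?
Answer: $68552$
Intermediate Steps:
$Z{\left(H,D \right)} = - 6 D - 6 H$ ($Z{\left(H,D \right)} = - 6 \left(H + D\right) = - 6 \left(D + H\right) = - 6 D - 6 H$)
$T = 176$ ($T = 11 \left(\left(\left(-6\right) 1 - -12\right) + 10\right) = 11 \left(\left(-6 + 12\right) + 10\right) = 11 \left(6 + 10\right) = 11 \cdot 16 = 176$)
$\left(\left(\left(-5\right) 0 + \left(-4\right) 3 \cdot 1\right) + T\right) \left(291 + 127\right) = \left(\left(\left(-5\right) 0 + \left(-4\right) 3 \cdot 1\right) + 176\right) \left(291 + 127\right) = \left(\left(0 - 12\right) + 176\right) 418 = \left(-12 + 176\right) 418 = 164 \cdot 418 = 68552$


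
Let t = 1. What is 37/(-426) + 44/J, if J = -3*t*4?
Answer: -533/142 ≈ -3.7535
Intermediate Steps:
J = -12 (J = -3*1*4 = -3*4 = -12)
37/(-426) + 44/J = 37/(-426) + 44/(-12) = 37*(-1/426) + 44*(-1/12) = -37/426 - 11/3 = -533/142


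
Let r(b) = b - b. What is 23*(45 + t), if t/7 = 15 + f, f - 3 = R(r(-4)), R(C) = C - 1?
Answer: 3772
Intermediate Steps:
r(b) = 0
R(C) = -1 + C
f = 2 (f = 3 + (-1 + 0) = 3 - 1 = 2)
t = 119 (t = 7*(15 + 2) = 7*17 = 119)
23*(45 + t) = 23*(45 + 119) = 23*164 = 3772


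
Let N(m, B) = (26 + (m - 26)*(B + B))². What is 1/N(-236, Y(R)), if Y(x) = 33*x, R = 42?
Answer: 1/527421632644 ≈ 1.8960e-12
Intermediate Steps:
N(m, B) = (26 + 2*B*(-26 + m))² (N(m, B) = (26 + (-26 + m)*(2*B))² = (26 + 2*B*(-26 + m))²)
1/N(-236, Y(R)) = 1/(4*(13 - 858*42 + (33*42)*(-236))²) = 1/(4*(13 - 26*1386 + 1386*(-236))²) = 1/(4*(13 - 36036 - 327096)²) = 1/(4*(-363119)²) = 1/(4*131855408161) = 1/527421632644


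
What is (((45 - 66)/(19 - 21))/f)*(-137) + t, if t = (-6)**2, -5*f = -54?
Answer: -3499/36 ≈ -97.194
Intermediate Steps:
f = 54/5 (f = -1/5*(-54) = 54/5 ≈ 10.800)
t = 36
(((45 - 66)/(19 - 21))/f)*(-137) + t = (((45 - 66)/(19 - 21))/(54/5))*(-137) + 36 = (-21/(-2)*(5/54))*(-137) + 36 = (-21*(-1/2)*(5/54))*(-137) + 36 = ((21/2)*(5/54))*(-137) + 36 = (35/36)*(-137) + 36 = -4795/36 + 36 = -3499/36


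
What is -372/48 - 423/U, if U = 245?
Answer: -9287/980 ≈ -9.4765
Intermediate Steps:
-372/48 - 423/U = -372/48 - 423/245 = -372*1/48 - 423*1/245 = -31/4 - 423/245 = -9287/980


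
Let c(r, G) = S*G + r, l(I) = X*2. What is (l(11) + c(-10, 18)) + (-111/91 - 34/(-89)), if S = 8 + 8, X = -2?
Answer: 2212341/8099 ≈ 273.16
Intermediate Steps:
l(I) = -4 (l(I) = -2*2 = -4)
S = 16
c(r, G) = r + 16*G (c(r, G) = 16*G + r = r + 16*G)
(l(11) + c(-10, 18)) + (-111/91 - 34/(-89)) = (-4 + (-10 + 16*18)) + (-111/91 - 34/(-89)) = (-4 + (-10 + 288)) + (-111*1/91 - 34*(-1/89)) = (-4 + 278) + (-111/91 + 34/89) = 274 - 6785/8099 = 2212341/8099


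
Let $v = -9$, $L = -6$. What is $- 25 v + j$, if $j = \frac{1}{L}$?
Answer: $\frac{1349}{6} \approx 224.83$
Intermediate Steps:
$j = - \frac{1}{6}$ ($j = \frac{1}{-6} = - \frac{1}{6} \approx -0.16667$)
$- 25 v + j = \left(-25\right) \left(-9\right) - \frac{1}{6} = 225 - \frac{1}{6} = \frac{1349}{6}$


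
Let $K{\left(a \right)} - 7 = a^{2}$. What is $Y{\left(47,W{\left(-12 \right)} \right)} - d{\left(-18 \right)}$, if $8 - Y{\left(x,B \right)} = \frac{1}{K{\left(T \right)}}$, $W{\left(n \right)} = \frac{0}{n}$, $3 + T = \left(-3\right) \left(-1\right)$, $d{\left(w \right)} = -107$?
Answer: $\frac{804}{7} \approx 114.86$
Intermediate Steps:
$T = 0$ ($T = -3 - -3 = -3 + 3 = 0$)
$K{\left(a \right)} = 7 + a^{2}$
$W{\left(n \right)} = 0$
$Y{\left(x,B \right)} = \frac{55}{7}$ ($Y{\left(x,B \right)} = 8 - \frac{1}{7 + 0^{2}} = 8 - \frac{1}{7 + 0} = 8 - \frac{1}{7} = \frac{55}{7}$)
$Y{\left(47,W{\left(-12 \right)} \right)} - d{\left(-18 \right)} = \frac{55}{7} - -107 = \frac{55}{7} + 107 = \frac{804}{7}$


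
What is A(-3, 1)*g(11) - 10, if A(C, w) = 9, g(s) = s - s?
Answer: -10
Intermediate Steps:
g(s) = 0
A(-3, 1)*g(11) - 10 = 9*0 - 10 = 0 - 10 = -10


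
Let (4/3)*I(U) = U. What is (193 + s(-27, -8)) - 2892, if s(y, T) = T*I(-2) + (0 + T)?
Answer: -2695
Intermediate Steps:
I(U) = 3*U/4
s(y, T) = -T/2 (s(y, T) = T*((3/4)*(-2)) + (0 + T) = T*(-3/2) + T = -3*T/2 + T = -T/2)
(193 + s(-27, -8)) - 2892 = (193 - 1/2*(-8)) - 2892 = (193 + 4) - 2892 = 197 - 2892 = -2695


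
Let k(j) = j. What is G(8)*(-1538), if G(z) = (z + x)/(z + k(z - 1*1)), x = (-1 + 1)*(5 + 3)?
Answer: -12304/15 ≈ -820.27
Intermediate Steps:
x = 0 (x = 0*8 = 0)
G(z) = z/(-1 + 2*z) (G(z) = (z + 0)/(z + (z - 1*1)) = z/(z + (z - 1)) = z/(z + (-1 + z)) = z/(-1 + 2*z))
G(8)*(-1538) = (8/(-1 + 2*8))*(-1538) = (8/(-1 + 16))*(-1538) = (8/15)*(-1538) = -12304/15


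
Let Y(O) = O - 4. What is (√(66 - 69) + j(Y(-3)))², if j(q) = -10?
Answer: (10 - I*√3)² ≈ 97.0 - 34.641*I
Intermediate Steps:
Y(O) = -4 + O
(√(66 - 69) + j(Y(-3)))² = (√(66 - 69) - 10)² = (√(-3) - 10)² = (I*√3 - 10)² = (-10 + I*√3)²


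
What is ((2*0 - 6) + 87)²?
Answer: 6561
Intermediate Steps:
((2*0 - 6) + 87)² = ((0 - 6) + 87)² = (-6 + 87)² = 81² = 6561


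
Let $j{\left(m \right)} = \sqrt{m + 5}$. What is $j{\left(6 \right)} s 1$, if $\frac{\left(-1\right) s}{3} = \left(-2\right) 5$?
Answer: $30 \sqrt{11} \approx 99.499$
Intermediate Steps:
$j{\left(m \right)} = \sqrt{5 + m}$
$s = 30$ ($s = - 3 \left(\left(-2\right) 5\right) = \left(-3\right) \left(-10\right) = 30$)
$j{\left(6 \right)} s 1 = \sqrt{5 + 6} \cdot 30 \cdot 1 = \sqrt{11} \cdot 30 \cdot 1 = 30 \sqrt{11} \cdot 1 = 30 \sqrt{11}$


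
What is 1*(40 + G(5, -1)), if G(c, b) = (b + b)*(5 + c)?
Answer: 20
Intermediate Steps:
G(c, b) = 2*b*(5 + c) (G(c, b) = (2*b)*(5 + c) = 2*b*(5 + c))
1*(40 + G(5, -1)) = 1*(40 + 2*(-1)*(5 + 5)) = 1*(40 + 2*(-1)*10) = 1*(40 - 20) = 1*20 = 20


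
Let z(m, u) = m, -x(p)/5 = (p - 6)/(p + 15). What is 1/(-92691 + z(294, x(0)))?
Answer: -1/92397 ≈ -1.0823e-5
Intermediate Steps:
x(p) = -5*(-6 + p)/(15 + p) (x(p) = -5*(p - 6)/(p + 15) = -5*(-6 + p)/(15 + p))
1/(-92691 + z(294, x(0))) = 1/(-92691 + 294) = 1/(-92397) = -1/92397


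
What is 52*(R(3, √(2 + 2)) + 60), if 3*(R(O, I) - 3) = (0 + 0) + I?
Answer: 9932/3 ≈ 3310.7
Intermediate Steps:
R(O, I) = 3 + I/3 (R(O, I) = 3 + ((0 + 0) + I)/3 = 3 + (0 + I)/3 = 3 + I/3)
52*(R(3, √(2 + 2)) + 60) = 52*((3 + √(2 + 2)/3) + 60) = 52*((3 + √4/3) + 60) = 52*((3 + (⅓)*2) + 60) = 52*((3 + ⅔) + 60) = 52*(11/3 + 60) = 52*(191/3) = 9932/3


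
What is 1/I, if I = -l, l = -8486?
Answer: 1/8486 ≈ 0.00011784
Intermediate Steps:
I = 8486 (I = -1*(-8486) = 8486)
1/I = 1/8486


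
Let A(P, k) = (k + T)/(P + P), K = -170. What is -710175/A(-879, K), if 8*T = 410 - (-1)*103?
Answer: -9987901200/847 ≈ -1.1792e+7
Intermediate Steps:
T = 513/8 (T = (410 - (-1)*103)/8 = (410 - 1*(-103))/8 = (410 + 103)/8 = (⅛)*513 = 513/8 ≈ 64.125)
A(P, k) = (513/8 + k)/(2*P) (A(P, k) = (k + 513/8)/(P + P) = (513/8 + k)/((2*P)) = (513/8 + k)*(1/(2*P)) = (513/8 + k)/(2*P))
-710175/A(-879, K) = -710175*(-14064/(513 + 8*(-170))) = -710175*(-14064/(513 - 1360)) = -710175/((1/16)*(-1/879)*(-847)) = -710175/847/14064 = -710175*14064/847 = -9987901200/847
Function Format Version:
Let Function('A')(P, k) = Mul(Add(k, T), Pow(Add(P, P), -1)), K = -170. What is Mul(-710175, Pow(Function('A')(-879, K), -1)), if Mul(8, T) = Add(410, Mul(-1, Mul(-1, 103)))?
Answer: Rational(-9987901200, 847) ≈ -1.1792e+7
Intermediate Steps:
T = Rational(513, 8) (T = Mul(Rational(1, 8), Add(410, Mul(-1, Mul(-1, 103)))) = Mul(Rational(1, 8), Add(410, Mul(-1, -103))) = Mul(Rational(1, 8), Add(410, 103)) = Mul(Rational(1, 8), 513) = Rational(513, 8) ≈ 64.125)
Function('A')(P, k) = Mul(Rational(1, 2), Pow(P, -1), Add(Rational(513, 8), k)) (Function('A')(P, k) = Mul(Add(k, Rational(513, 8)), Pow(Add(P, P), -1)) = Mul(Add(Rational(513, 8), k), Pow(Mul(2, P), -1)) = Mul(Add(Rational(513, 8), k), Mul(Rational(1, 2), Pow(P, -1))) = Mul(Rational(1, 2), Pow(P, -1), Add(Rational(513, 8), k)))
Mul(-710175, Pow(Function('A')(-879, K), -1)) = Mul(-710175, Pow(Mul(Rational(1, 16), Pow(-879, -1), Add(513, Mul(8, -170))), -1)) = Mul(-710175, Pow(Mul(Rational(1, 16), Rational(-1, 879), Add(513, -1360)), -1)) = Mul(-710175, Pow(Mul(Rational(1, 16), Rational(-1, 879), -847), -1)) = Mul(-710175, Pow(Rational(847, 14064), -1)) = Mul(-710175, Rational(14064, 847)) = Rational(-9987901200, 847)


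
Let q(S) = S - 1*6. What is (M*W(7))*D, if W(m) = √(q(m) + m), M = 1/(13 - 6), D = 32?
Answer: 64*√2/7 ≈ 12.930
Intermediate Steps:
q(S) = -6 + S (q(S) = S - 6 = -6 + S)
M = ⅐ (M = 1/7 = ⅐ ≈ 0.14286)
W(m) = √(-6 + 2*m) (W(m) = √((-6 + m) + m) = √(-6 + 2*m))
(M*W(7))*D = (√(-6 + 2*7)/7)*32 = (√(-6 + 14)/7)*32 = (√8/7)*32 = ((2*√2)/7)*32 = (2*√2/7)*32 = 64*√2/7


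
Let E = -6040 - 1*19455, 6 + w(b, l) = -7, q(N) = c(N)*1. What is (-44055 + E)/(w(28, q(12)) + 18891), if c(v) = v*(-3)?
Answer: -34775/9439 ≈ -3.6842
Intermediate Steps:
c(v) = -3*v
q(N) = -3*N (q(N) = -3*N*1 = -3*N)
w(b, l) = -13 (w(b, l) = -6 - 7 = -13)
E = -25495 (E = -6040 - 19455 = -25495)
(-44055 + E)/(w(28, q(12)) + 18891) = (-44055 - 25495)/(-13 + 18891) = -69550/18878 = -69550*1/18878 = -34775/9439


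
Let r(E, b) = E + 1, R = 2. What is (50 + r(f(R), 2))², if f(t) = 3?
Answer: 2916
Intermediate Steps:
r(E, b) = 1 + E
(50 + r(f(R), 2))² = (50 + (1 + 3))² = (50 + 4)² = 54² = 2916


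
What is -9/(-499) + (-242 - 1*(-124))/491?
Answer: -54463/245009 ≈ -0.22229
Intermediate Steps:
-9/(-499) + (-242 - 1*(-124))/491 = -9*(-1/499) + (-242 + 124)*(1/491) = 9/499 - 118*1/491 = 9/499 - 118/491 = -54463/245009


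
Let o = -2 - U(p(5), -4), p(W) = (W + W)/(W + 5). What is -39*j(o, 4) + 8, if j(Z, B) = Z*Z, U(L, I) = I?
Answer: -148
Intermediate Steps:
p(W) = 2*W/(5 + W) (p(W) = (2*W)/(5 + W) = 2*W/(5 + W))
o = 2 (o = -2 - 1*(-4) = -2 + 4 = 2)
j(Z, B) = Z**2
-39*j(o, 4) + 8 = -39*2**2 + 8 = -39*4 + 8 = -156 + 8 = -148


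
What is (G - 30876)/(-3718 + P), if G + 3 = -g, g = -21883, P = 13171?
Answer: -8996/9453 ≈ -0.95166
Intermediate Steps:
G = 21880 (G = -3 - 1*(-21883) = -3 + 21883 = 21880)
(G - 30876)/(-3718 + P) = (21880 - 30876)/(-3718 + 13171) = -8996/9453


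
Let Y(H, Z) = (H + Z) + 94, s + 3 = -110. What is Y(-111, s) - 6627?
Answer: -6757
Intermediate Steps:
s = -113 (s = -3 - 110 = -113)
Y(H, Z) = 94 + H + Z
Y(-111, s) - 6627 = (94 - 111 - 113) - 6627 = -130 - 6627 = -6757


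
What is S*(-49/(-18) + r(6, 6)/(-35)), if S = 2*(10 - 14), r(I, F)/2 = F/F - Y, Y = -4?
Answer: -1228/63 ≈ -19.492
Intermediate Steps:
r(I, F) = 10 (r(I, F) = 2*(F/F - 1*(-4)) = 2*(1 + 4) = 2*5 = 10)
S = -8 (S = 2*(-4) = -8)
S*(-49/(-18) + r(6, 6)/(-35)) = -8*(-49/(-18) + 10/(-35)) = -8*(-49*(-1/18) + 10*(-1/35)) = -8*(49/18 - 2/7) = -8*307/126 = -1228/63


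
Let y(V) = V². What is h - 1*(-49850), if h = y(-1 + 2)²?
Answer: 49851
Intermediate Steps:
h = 1 (h = ((-1 + 2)²)² = (1²)² = 1² = 1)
h - 1*(-49850) = 1 - 1*(-49850) = 1 + 49850 = 49851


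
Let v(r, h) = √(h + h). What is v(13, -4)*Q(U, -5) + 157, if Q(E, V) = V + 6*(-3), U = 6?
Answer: 157 - 46*I*√2 ≈ 157.0 - 65.054*I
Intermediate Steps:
v(r, h) = √2*√h (v(r, h) = √(2*h) = √2*√h)
Q(E, V) = -18 + V (Q(E, V) = V - 18 = -18 + V)
v(13, -4)*Q(U, -5) + 157 = (√2*√(-4))*(-18 - 5) + 157 = (√2*(2*I))*(-23) + 157 = (2*I*√2)*(-23) + 157 = -46*I*√2 + 157 = 157 - 46*I*√2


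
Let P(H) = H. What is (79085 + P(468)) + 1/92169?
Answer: 7332320458/92169 ≈ 79553.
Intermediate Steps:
(79085 + P(468)) + 1/92169 = (79085 + 468) + 1/92169 = 79553 + 1/92169 = 7332320458/92169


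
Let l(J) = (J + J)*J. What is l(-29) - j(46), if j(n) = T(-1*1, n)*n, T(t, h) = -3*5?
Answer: 2372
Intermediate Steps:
T(t, h) = -15
j(n) = -15*n
l(J) = 2*J**2 (l(J) = (2*J)*J = 2*J**2)
l(-29) - j(46) = 2*(-29)**2 - (-15)*46 = 2*841 - 1*(-690) = 1682 + 690 = 2372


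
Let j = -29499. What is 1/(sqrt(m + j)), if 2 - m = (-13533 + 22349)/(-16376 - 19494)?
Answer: -I*sqrt(9488050587345)/529024287 ≈ -0.0058225*I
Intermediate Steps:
m = 40278/17935 (m = 2 - (-13533 + 22349)/(-16376 - 19494) = 2 - 8816/(-35870) = 2 - 8816*(-1)/35870 = 2 - 1*(-4408/17935) = 2 + 4408/17935 = 40278/17935 ≈ 2.2458)
1/(sqrt(m + j)) = 1/(sqrt(40278/17935 - 29499)) = 1/(sqrt(-529024287/17935)) = 1/(I*sqrt(9488050587345)/17935) = -I*sqrt(9488050587345)/529024287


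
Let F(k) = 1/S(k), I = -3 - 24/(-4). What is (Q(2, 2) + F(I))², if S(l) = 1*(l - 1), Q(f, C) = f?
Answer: 25/4 ≈ 6.2500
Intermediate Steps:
S(l) = -1 + l (S(l) = 1*(-1 + l) = -1 + l)
I = 3 (I = -3 - 24*(-1)/4 = -3 - 4*(-3/2) = -3 + 6 = 3)
F(k) = 1/(-1 + k)
(Q(2, 2) + F(I))² = (2 + 1/(-1 + 3))² = (2 + 1/2)² = (2 + ½)² = (5/2)² = 25/4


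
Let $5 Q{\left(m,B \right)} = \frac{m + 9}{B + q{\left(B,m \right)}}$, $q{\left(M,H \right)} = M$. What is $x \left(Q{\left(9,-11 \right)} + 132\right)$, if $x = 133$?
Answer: $\frac{964383}{55} \approx 17534.0$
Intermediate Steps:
$Q{\left(m,B \right)} = \frac{9 + m}{10 B}$ ($Q{\left(m,B \right)} = \frac{\left(m + 9\right) \frac{1}{B + B}}{5} = \frac{\left(9 + m\right) \frac{1}{2 B}}{5} = \frac{\frac{1}{2} \frac{1}{B} \left(9 + m\right)}{5} = \frac{9 + m}{10 B}$)
$x \left(Q{\left(9,-11 \right)} + 132\right) = 133 \left(\frac{9 + 9}{10 \left(-11\right)} + 132\right) = 133 \left(\frac{1}{10} \left(- \frac{1}{11}\right) 18 + 132\right) = 133 \left(- \frac{9}{55} + 132\right) = 133 \cdot \frac{7251}{55} = \frac{964383}{55}$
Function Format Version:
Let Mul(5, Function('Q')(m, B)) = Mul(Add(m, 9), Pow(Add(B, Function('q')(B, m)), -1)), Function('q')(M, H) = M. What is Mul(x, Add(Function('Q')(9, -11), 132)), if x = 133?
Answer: Rational(964383, 55) ≈ 17534.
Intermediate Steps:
Function('Q')(m, B) = Mul(Rational(1, 10), Pow(B, -1), Add(9, m)) (Function('Q')(m, B) = Mul(Rational(1, 5), Mul(Add(m, 9), Pow(Add(B, B), -1))) = Mul(Rational(1, 5), Mul(Add(9, m), Pow(Mul(2, B), -1))) = Mul(Rational(1, 5), Mul(Add(9, m), Mul(Rational(1, 2), Pow(B, -1)))) = Mul(Rational(1, 5), Mul(Rational(1, 2), Pow(B, -1), Add(9, m))) = Mul(Rational(1, 10), Pow(B, -1), Add(9, m)))
Mul(x, Add(Function('Q')(9, -11), 132)) = Mul(133, Add(Mul(Rational(1, 10), Pow(-11, -1), Add(9, 9)), 132)) = Mul(133, Add(Mul(Rational(1, 10), Rational(-1, 11), 18), 132)) = Mul(133, Add(Rational(-9, 55), 132)) = Mul(133, Rational(7251, 55)) = Rational(964383, 55)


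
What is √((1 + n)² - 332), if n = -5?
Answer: 2*I*√79 ≈ 17.776*I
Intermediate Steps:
√((1 + n)² - 332) = √((1 - 5)² - 332) = √((-4)² - 332) = √(16 - 332) = √(-316) = 2*I*√79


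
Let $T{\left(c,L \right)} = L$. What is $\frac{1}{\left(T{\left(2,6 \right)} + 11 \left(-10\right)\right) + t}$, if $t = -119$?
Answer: $- \frac{1}{223} \approx -0.0044843$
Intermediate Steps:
$\frac{1}{\left(T{\left(2,6 \right)} + 11 \left(-10\right)\right) + t} = \frac{1}{\left(6 + 11 \left(-10\right)\right) - 119} = \frac{1}{\left(6 - 110\right) - 119} = \frac{1}{-104 - 119} = \frac{1}{-223} = - \frac{1}{223}$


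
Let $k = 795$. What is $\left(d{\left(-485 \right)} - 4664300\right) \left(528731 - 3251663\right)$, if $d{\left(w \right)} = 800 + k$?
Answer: $12696228651060$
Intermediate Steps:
$d{\left(w \right)} = 1595$ ($d{\left(w \right)} = 800 + 795 = 1595$)
$\left(d{\left(-485 \right)} - 4664300\right) \left(528731 - 3251663\right) = \left(1595 - 4664300\right) \left(528731 - 3251663\right) = \left(-4662705\right) \left(-2722932\right) = 12696228651060$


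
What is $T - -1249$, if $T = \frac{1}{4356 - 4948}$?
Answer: $\frac{739407}{592} \approx 1249.0$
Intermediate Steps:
$T = - \frac{1}{592}$ ($T = \frac{1}{-592} = - \frac{1}{592} \approx -0.0016892$)
$T - -1249 = - \frac{1}{592} - -1249 = - \frac{1}{592} + 1249 = \frac{739407}{592}$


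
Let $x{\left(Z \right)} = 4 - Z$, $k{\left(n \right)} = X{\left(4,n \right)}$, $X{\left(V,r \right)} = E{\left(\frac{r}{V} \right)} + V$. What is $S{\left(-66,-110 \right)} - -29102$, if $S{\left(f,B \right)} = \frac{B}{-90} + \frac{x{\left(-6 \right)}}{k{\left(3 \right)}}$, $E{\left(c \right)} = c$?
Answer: $\frac{4977011}{171} \approx 29105.0$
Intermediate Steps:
$X{\left(V,r \right)} = V + \frac{r}{V}$ ($X{\left(V,r \right)} = \frac{r}{V} + V = V + \frac{r}{V}$)
$k{\left(n \right)} = 4 + \frac{n}{4}$
$S{\left(f,B \right)} = \frac{40}{19} - \frac{B}{90}$ ($S{\left(f,B \right)} = \frac{B}{-90} + \frac{4 - -6}{4 + \frac{1}{4} \cdot 3} = B \left(- \frac{1}{90}\right) + \frac{4 + 6}{4 + \frac{3}{4}} = - \frac{B}{90} + \frac{10}{\frac{19}{4}} = - \frac{B}{90} + 10 \cdot \frac{4}{19} = - \frac{B}{90} + \frac{40}{19} = \frac{40}{19} - \frac{B}{90}$)
$S{\left(-66,-110 \right)} - -29102 = \left(\frac{40}{19} - - \frac{11}{9}\right) - -29102 = \left(\frac{40}{19} + \frac{11}{9}\right) + 29102 = \frac{569}{171} + 29102 = \frac{4977011}{171}$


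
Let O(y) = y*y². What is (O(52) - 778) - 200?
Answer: 139630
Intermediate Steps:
O(y) = y³
(O(52) - 778) - 200 = (52³ - 778) - 200 = (140608 - 778) - 200 = 139830 - 200 = 139630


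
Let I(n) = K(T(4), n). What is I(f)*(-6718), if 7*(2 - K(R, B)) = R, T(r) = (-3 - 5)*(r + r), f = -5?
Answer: -524004/7 ≈ -74858.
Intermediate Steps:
T(r) = -16*r
K(R, B) = 2 - R/7
I(n) = 78/7 (I(n) = 2 - (-16)*4/7 = 2 - ⅐*(-64) = 2 + 64/7 = 78/7)
I(f)*(-6718) = (78/7)*(-6718) = -524004/7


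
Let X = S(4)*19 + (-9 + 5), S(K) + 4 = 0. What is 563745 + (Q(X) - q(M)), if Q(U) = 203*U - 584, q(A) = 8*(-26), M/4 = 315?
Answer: 547129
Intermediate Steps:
M = 1260 (M = 4*315 = 1260)
S(K) = -4 (S(K) = -4 + 0 = -4)
q(A) = -208
X = -80 (X = -4*19 + (-9 + 5) = -76 - 4 = -80)
Q(U) = -584 + 203*U
563745 + (Q(X) - q(M)) = 563745 + ((-584 + 203*(-80)) - 1*(-208)) = 563745 + ((-584 - 16240) + 208) = 563745 + (-16824 + 208) = 563745 - 16616 = 547129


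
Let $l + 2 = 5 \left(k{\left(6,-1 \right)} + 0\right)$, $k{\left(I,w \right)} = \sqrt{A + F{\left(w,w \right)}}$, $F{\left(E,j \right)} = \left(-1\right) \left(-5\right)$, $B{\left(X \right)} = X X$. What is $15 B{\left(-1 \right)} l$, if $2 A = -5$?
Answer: $-30 + \frac{75 \sqrt{10}}{2} \approx 88.585$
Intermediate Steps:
$B{\left(X \right)} = X^{2}$
$F{\left(E,j \right)} = 5$
$A = - \frac{5}{2}$ ($A = \frac{1}{2} \left(-5\right) = - \frac{5}{2} \approx -2.5$)
$k{\left(I,w \right)} = \frac{\sqrt{10}}{2}$ ($k{\left(I,w \right)} = \sqrt{- \frac{5}{2} + 5} = \sqrt{\frac{5}{2}} = \frac{\sqrt{10}}{2}$)
$l = -2 + \frac{5 \sqrt{10}}{2}$ ($l = -2 + 5 \left(\frac{\sqrt{10}}{2} + 0\right) = -2 + 5 \frac{\sqrt{10}}{2} = -2 + \frac{5 \sqrt{10}}{2} \approx 5.9057$)
$15 B{\left(-1 \right)} l = 15 \left(-1\right)^{2} \left(-2 + \frac{5 \sqrt{10}}{2}\right) = 15 \cdot 1 \left(-2 + \frac{5 \sqrt{10}}{2}\right) = 15 \left(-2 + \frac{5 \sqrt{10}}{2}\right) = -30 + \frac{75 \sqrt{10}}{2}$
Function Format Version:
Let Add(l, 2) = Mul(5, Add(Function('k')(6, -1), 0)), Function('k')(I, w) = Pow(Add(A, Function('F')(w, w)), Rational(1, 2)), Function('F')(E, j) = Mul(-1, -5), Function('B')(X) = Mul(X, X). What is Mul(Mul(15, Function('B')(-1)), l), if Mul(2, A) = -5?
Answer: Add(-30, Mul(Rational(75, 2), Pow(10, Rational(1, 2)))) ≈ 88.585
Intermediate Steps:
Function('B')(X) = Pow(X, 2)
Function('F')(E, j) = 5
A = Rational(-5, 2) (A = Mul(Rational(1, 2), -5) = Rational(-5, 2) ≈ -2.5000)
Function('k')(I, w) = Mul(Rational(1, 2), Pow(10, Rational(1, 2))) (Function('k')(I, w) = Pow(Add(Rational(-5, 2), 5), Rational(1, 2)) = Pow(Rational(5, 2), Rational(1, 2)) = Mul(Rational(1, 2), Pow(10, Rational(1, 2))))
l = Add(-2, Mul(Rational(5, 2), Pow(10, Rational(1, 2)))) (l = Add(-2, Mul(5, Add(Mul(Rational(1, 2), Pow(10, Rational(1, 2))), 0))) = Add(-2, Mul(5, Mul(Rational(1, 2), Pow(10, Rational(1, 2))))) = Add(-2, Mul(Rational(5, 2), Pow(10, Rational(1, 2)))) ≈ 5.9057)
Mul(Mul(15, Function('B')(-1)), l) = Mul(Mul(15, Pow(-1, 2)), Add(-2, Mul(Rational(5, 2), Pow(10, Rational(1, 2))))) = Mul(Mul(15, 1), Add(-2, Mul(Rational(5, 2), Pow(10, Rational(1, 2))))) = Mul(15, Add(-2, Mul(Rational(5, 2), Pow(10, Rational(1, 2))))) = Add(-30, Mul(Rational(75, 2), Pow(10, Rational(1, 2))))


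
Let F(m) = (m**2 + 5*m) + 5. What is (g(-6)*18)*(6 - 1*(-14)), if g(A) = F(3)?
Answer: 10440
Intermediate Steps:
F(m) = 5 + m**2 + 5*m
g(A) = 29 (g(A) = 5 + 3**2 + 5*3 = 5 + 9 + 15 = 29)
(g(-6)*18)*(6 - 1*(-14)) = (29*18)*(6 - 1*(-14)) = 522*(6 + 14) = 522*20 = 10440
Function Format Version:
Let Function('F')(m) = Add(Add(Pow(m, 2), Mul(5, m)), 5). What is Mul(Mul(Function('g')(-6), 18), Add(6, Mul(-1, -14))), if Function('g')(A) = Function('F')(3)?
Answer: 10440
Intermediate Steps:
Function('F')(m) = Add(5, Pow(m, 2), Mul(5, m))
Function('g')(A) = 29 (Function('g')(A) = Add(5, Pow(3, 2), Mul(5, 3)) = Add(5, 9, 15) = 29)
Mul(Mul(Function('g')(-6), 18), Add(6, Mul(-1, -14))) = Mul(Mul(29, 18), Add(6, Mul(-1, -14))) = Mul(522, Add(6, 14)) = Mul(522, 20) = 10440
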